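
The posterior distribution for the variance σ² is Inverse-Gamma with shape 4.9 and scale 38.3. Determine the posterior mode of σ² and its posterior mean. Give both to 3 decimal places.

Mode = β/(α+1) = 38.3/5.9 = 6.492.
Mean = β/(α−1) = 38.3/3.9 = 9.821.

MAP = 6.492; posterior mean = 9.821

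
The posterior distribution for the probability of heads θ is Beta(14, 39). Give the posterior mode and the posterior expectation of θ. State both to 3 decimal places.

Mode = (14−1)/(14+39−2) = 13/51 = 0.255.
Mean = 14/(14+39) = 14/53 = 0.264.

MAP = 0.255, posterior mean = 0.264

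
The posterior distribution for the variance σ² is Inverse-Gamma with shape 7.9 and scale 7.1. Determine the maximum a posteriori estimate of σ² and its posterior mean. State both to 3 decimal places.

maximum a posteriori estimate = 0.798, posterior mean = 1.029

Mode = β/(α+1) = 7.1/8.9 = 0.798.
Mean = β/(α−1) = 7.1/6.9 = 1.029.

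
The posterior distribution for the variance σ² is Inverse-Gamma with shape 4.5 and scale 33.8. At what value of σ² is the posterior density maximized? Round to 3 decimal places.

6.145

Mode = β/(α+1) = 33.8/5.5 = 6.145.
Mean = β/(α−1) = 33.8/3.5 = 9.657.
This is the posterior mode — the MAP estimate.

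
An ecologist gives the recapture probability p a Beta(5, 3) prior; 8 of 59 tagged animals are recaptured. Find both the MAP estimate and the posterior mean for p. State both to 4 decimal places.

Posterior: Beta(5+8, 3+51) = Beta(13, 54).
Mode = (13−1)/(13+54−2) = 12/65 = 0.1846.
Mean = 13/(13+54) = 13/67 = 0.1940.
Mean > mode: the posterior has a right tail.

MAP = 0.1846; posterior mean = 0.1940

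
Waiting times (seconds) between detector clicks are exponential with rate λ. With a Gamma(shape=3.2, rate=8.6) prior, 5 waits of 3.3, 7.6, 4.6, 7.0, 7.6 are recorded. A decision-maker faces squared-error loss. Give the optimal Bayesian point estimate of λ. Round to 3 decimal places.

0.212

Σ times = 30.1. Posterior: Gamma(shape = 3.2+5 = 8.2, rate = 8.6+30.1 = 38.7).
Mode = (α−1)/β = 7.2/38.7 = 0.186.
Mean = α/β = 8.2/38.7 = 0.212.
Squared-error loss ⇒ the optimal estimator is the posterior mean.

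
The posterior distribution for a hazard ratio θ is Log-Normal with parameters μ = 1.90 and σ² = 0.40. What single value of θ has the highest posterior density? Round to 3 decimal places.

Mode = exp(μ − σ²) = exp(1.50) = 4.482.
Mean = exp(μ + σ²/2) = exp(2.100) = 8.166.
This is the posterior mode — the MAP estimate.

4.482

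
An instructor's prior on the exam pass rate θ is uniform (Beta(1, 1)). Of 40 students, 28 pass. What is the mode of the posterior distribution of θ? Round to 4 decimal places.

0.7000

Posterior: Beta(1+28, 1+12) = Beta(29, 13).
Mode = (29−1)/(29+13−2) = 28/40 = 0.7000.
Mean = 29/(29+13) = 29/42 = 0.6905.
This is the posterior mode — the MAP estimate.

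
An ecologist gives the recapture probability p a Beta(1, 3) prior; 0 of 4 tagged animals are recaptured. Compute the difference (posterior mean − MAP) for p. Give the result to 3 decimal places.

Posterior: Beta(1+0, 3+4) = Beta(1, 7).
Since α = 1 ≤ 1 and β > 1, the Beta density is monotone decreasing on [0,1]; the mode is at 0.
Mean = 1/(1+7) = 0.125.
Difference = 0.125 − 0.000 = 0.125.
The posterior is right-skewed, so the mean exceeds the mode.

0.125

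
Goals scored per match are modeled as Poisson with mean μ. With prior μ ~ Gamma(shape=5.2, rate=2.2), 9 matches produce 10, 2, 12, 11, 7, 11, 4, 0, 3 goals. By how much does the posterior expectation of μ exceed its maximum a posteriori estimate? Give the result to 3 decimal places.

0.089

Σ counts = 60. Posterior: Gamma(shape = 5.2+60 = 65.2, rate = 2.2+9 = 11.2).
Mode = (α−1)/β = 64.2/11.2 = 5.732.
Mean = α/β = 65.2/11.2 = 5.821.
Difference = 5.821 − 5.732 = 0.089.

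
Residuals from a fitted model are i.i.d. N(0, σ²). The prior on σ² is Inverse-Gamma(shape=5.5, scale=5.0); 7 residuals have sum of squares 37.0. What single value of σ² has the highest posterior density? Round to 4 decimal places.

2.3500

Posterior: Inverse-Gamma(shape = 5.5+7/2 = 9.0, scale = 5.0+37.0/2 = 23.5).
Mode = β/(α+1) = 23.5/10.0 = 2.3500.
Mean = β/(α−1) = 23.5/8.0 = 2.9375.
This is the posterior mode — the MAP estimate.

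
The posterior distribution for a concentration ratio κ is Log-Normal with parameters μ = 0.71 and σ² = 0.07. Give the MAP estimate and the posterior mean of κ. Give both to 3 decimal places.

MAP estimate = 1.896, posterior mean = 2.106

Mode = exp(μ − σ²) = exp(0.64) = 1.896.
Mean = exp(μ + σ²/2) = exp(0.745) = 2.106.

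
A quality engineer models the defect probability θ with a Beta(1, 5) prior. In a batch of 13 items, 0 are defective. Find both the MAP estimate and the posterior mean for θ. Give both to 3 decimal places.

Posterior: Beta(1+0, 5+13) = Beta(1, 18).
Since α = 1 ≤ 1 and β > 1, the Beta density is monotone decreasing on [0,1]; the mode is at 0.
Mean = 1/(1+18) = 0.053.
Right-skewed posterior ⇒ mode < mean.

MAP = 0.000; posterior mean = 0.053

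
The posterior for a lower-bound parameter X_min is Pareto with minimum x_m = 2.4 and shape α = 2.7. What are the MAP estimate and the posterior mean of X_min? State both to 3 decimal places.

X_min_MAP = 2.400, E[X_min|data] = 3.812

The Pareto density is strictly decreasing on [x_m, ∞), so the mode is x_m = 2.400.
Mean = α·x_m/(α−1) = 2.7·2.4/1.7 = 3.812.
Right-skewed posterior ⇒ mode < mean.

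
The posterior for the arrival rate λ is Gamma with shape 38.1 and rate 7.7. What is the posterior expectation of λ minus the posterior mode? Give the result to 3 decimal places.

Mode = (α−1)/β = 37.1/7.7 = 4.818.
Mean = α/β = 38.1/7.7 = 4.948.
Difference = 4.948 − 4.818 = 0.130.
The mean is pulled above the mode by the posterior's right skew.

0.130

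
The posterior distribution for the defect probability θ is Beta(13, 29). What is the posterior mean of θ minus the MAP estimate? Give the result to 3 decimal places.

Mode = (13−1)/(13+29−2) = 12/40 = 0.300.
Mean = 13/(13+29) = 13/42 = 0.310.
Difference = 0.310 − 0.300 = 0.010.
Mean > mode: the posterior has a right tail.

0.010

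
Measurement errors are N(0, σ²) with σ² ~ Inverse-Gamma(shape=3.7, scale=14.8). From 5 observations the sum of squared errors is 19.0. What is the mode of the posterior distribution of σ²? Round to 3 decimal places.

Posterior: Inverse-Gamma(shape = 3.7+5/2 = 6.2, scale = 14.8+19.0/2 = 24.3).
Mode = β/(α+1) = 24.3/7.2 = 3.375.
Mean = β/(α−1) = 24.3/5.2 = 4.673.
This is the posterior mode — the MAP estimate.

3.375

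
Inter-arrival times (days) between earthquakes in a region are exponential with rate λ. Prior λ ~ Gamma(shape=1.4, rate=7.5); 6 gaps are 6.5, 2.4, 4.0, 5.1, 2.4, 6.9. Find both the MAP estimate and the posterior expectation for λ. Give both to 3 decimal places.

Σ times = 27.3. Posterior: Gamma(shape = 1.4+6 = 7.4, rate = 7.5+27.3 = 34.8).
Mode = (α−1)/β = 6.4/34.8 = 0.184.
Mean = α/β = 7.4/34.8 = 0.213.

MAP = 0.184, posterior mean = 0.213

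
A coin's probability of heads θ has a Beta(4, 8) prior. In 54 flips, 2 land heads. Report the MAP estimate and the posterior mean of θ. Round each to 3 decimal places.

MAP = 0.078, posterior mean = 0.091

Posterior: Beta(4+2, 8+52) = Beta(6, 60).
Mode = (6−1)/(6+60−2) = 5/64 = 0.078.
Mean = 6/(6+60) = 6/66 = 0.091.
Right-skewed posterior ⇒ mode < mean.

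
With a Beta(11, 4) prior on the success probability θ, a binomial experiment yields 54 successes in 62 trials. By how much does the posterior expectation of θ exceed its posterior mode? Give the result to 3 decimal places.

Posterior: Beta(11+54, 4+8) = Beta(65, 12).
Mode = (65−1)/(65+12−2) = 64/75 = 0.853.
Mean = 65/(65+12) = 65/77 = 0.844.
Difference = 0.844 − 0.853 = -0.009.
Mode > mean: the posterior has a left tail.

-0.009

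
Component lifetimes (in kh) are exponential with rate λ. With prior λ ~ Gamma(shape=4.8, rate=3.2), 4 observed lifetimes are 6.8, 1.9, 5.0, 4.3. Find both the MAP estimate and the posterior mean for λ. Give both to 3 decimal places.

MAP: 0.368. Posterior mean: 0.415.

Σ times = 18.0. Posterior: Gamma(shape = 4.8+4 = 8.8, rate = 3.2+18.0 = 21.2).
Mode = (α−1)/β = 7.8/21.2 = 0.368.
Mean = α/β = 8.8/21.2 = 0.415.
Mean > mode: the posterior has a right tail.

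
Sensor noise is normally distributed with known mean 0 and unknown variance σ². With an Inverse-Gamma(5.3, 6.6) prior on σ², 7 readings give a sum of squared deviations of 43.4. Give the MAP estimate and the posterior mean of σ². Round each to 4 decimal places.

MAP = 2.8878, posterior mean = 3.6282

Posterior: Inverse-Gamma(shape = 5.3+7/2 = 8.8, scale = 6.6+43.4/2 = 28.3).
Mode = β/(α+1) = 28.3/9.8 = 2.8878.
Mean = β/(α−1) = 28.3/7.8 = 3.6282.
The posterior is right-skewed, so the mean exceeds the mode.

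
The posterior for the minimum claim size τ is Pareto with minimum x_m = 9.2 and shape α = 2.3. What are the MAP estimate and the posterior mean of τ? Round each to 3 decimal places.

The Pareto density is strictly decreasing on [x_m, ∞), so the mode is x_m = 9.200.
Mean = α·x_m/(α−1) = 2.3·9.2/1.3 = 16.277.

MAP: 9.200. Posterior mean: 16.277.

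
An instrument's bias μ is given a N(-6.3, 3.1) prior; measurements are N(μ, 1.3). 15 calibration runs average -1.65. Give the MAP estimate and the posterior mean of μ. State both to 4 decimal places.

MAP estimate = -1.7765, posterior mean = -1.7765

Posterior for μ is Normal. Precision-weighted mean: (1/3.1·-6.3 + 15/1.3·-1.65) / (1/3.1 + 15/1.3) = -1.7765.
A Normal posterior is symmetric, so mode = mean.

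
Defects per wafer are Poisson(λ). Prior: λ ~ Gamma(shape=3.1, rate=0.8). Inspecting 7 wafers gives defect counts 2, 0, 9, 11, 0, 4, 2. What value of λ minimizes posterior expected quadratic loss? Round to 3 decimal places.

3.987

Σ counts = 28. Posterior: Gamma(shape = 3.1+28 = 31.1, rate = 0.8+7 = 7.8).
Mode = (α−1)/β = 30.1/7.8 = 3.859.
Mean = α/β = 31.1/7.8 = 3.987.
Quadratic loss ⇒ the optimal estimator is the posterior mean.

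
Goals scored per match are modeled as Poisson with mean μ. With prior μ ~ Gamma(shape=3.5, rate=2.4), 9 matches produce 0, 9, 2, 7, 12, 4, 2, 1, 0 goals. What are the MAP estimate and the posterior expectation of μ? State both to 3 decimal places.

MAP = 3.465, posterior mean = 3.553

Σ counts = 37. Posterior: Gamma(shape = 3.5+37 = 40.5, rate = 2.4+9 = 11.4).
Mode = (α−1)/β = 39.5/11.4 = 3.465.
Mean = α/β = 40.5/11.4 = 3.553.
The mean is pulled above the mode by the posterior's right skew.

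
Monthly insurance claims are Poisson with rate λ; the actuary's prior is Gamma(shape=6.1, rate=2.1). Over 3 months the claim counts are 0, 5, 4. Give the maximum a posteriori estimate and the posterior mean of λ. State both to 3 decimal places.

MAP = 2.765; posterior mean = 2.961

Σ counts = 9. Posterior: Gamma(shape = 6.1+9 = 15.1, rate = 2.1+3 = 5.1).
Mode = (α−1)/β = 14.1/5.1 = 2.765.
Mean = α/β = 15.1/5.1 = 2.961.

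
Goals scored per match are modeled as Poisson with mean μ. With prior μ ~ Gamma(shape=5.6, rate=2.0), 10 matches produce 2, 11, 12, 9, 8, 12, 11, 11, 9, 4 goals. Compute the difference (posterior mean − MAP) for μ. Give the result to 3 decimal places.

0.083

Σ counts = 89. Posterior: Gamma(shape = 5.6+89 = 94.6, rate = 2.0+10 = 12.0).
Mode = (α−1)/β = 93.6/12.0 = 7.800.
Mean = α/β = 94.6/12.0 = 7.883.
Difference = 7.883 − 7.800 = 0.083.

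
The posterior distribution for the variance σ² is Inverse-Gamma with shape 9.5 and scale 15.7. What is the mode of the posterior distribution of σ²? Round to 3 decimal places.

1.495

Mode = β/(α+1) = 15.7/10.5 = 1.495.
Mean = β/(α−1) = 15.7/8.5 = 1.847.
This is the posterior mode — the MAP estimate.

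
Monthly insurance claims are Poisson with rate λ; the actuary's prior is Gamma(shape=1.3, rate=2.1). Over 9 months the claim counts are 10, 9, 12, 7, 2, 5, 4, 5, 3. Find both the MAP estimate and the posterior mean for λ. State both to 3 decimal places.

MAP = 5.162; posterior mean = 5.252

Σ counts = 57. Posterior: Gamma(shape = 1.3+57 = 58.3, rate = 2.1+9 = 11.1).
Mode = (α−1)/β = 57.3/11.1 = 5.162.
Mean = α/β = 58.3/11.1 = 5.252.
Mean > mode: the posterior has a right tail.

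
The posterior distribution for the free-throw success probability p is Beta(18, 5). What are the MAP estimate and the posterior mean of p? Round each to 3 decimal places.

Mode = (18−1)/(18+5−2) = 17/21 = 0.810.
Mean = 18/(18+5) = 18/23 = 0.783.
The posterior is left-skewed, so the mode exceeds the mean.

MAP estimate = 0.810, posterior mean = 0.783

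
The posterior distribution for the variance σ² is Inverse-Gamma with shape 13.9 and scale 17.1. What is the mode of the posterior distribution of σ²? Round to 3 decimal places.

Mode = β/(α+1) = 17.1/14.9 = 1.148.
Mean = β/(α−1) = 17.1/12.9 = 1.326.
This is the posterior mode — the MAP estimate.

1.148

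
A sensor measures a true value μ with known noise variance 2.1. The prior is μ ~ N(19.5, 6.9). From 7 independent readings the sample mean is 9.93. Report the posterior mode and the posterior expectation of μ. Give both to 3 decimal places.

Posterior for μ is Normal. Precision-weighted mean: (1/6.9·19.5 + 7/2.1·9.93) / (1/6.9 + 7/2.1) = 10.329.
A Normal posterior is symmetric, so mode = mean.

MAP = 10.329; posterior mean = 10.329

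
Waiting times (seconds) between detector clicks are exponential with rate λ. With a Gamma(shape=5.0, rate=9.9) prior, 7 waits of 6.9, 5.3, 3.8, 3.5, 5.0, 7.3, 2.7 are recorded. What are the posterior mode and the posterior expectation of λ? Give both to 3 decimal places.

Σ times = 34.5. Posterior: Gamma(shape = 5.0+7 = 12.0, rate = 9.9+34.5 = 44.4).
Mode = (α−1)/β = 11.0/44.4 = 0.248.
Mean = α/β = 12.0/44.4 = 0.270.
Mean > mode: the posterior has a right tail.

λ_MAP = 0.248, E[λ|data] = 0.270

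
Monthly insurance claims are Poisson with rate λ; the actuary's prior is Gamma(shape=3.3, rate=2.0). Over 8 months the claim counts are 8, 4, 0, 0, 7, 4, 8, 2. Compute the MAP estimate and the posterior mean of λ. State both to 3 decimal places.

λ_MAP = 3.530, E[λ|data] = 3.630

Σ counts = 33. Posterior: Gamma(shape = 3.3+33 = 36.3, rate = 2.0+8 = 10.0).
Mode = (α−1)/β = 35.3/10.0 = 3.530.
Mean = α/β = 36.3/10.0 = 3.630.
Right-skewed posterior ⇒ mode < mean.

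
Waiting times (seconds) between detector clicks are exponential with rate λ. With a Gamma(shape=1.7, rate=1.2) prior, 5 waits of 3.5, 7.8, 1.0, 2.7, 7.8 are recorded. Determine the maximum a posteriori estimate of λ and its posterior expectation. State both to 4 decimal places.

MAP = 0.2375, posterior mean = 0.2792

Σ times = 22.8. Posterior: Gamma(shape = 1.7+5 = 6.7, rate = 1.2+22.8 = 24.0).
Mode = (α−1)/β = 5.7/24.0 = 0.2375.
Mean = α/β = 6.7/24.0 = 0.2792.
Right-skewed posterior ⇒ mode < mean.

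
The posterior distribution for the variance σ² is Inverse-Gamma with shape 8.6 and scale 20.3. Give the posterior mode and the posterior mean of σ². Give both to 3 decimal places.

Mode = β/(α+1) = 20.3/9.6 = 2.115.
Mean = β/(α−1) = 20.3/7.6 = 2.671.

posterior mode = 2.115, posterior mean = 2.671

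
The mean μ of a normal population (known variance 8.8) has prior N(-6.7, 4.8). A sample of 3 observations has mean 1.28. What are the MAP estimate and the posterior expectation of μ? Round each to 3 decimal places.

Posterior for μ is Normal. Precision-weighted mean: (1/4.8·-6.7 + 3/8.8·1.28) / (1/4.8 + 3/8.8) = -1.747.
A Normal posterior is symmetric, so mode = mean.

MAP = -1.747; posterior mean = -1.747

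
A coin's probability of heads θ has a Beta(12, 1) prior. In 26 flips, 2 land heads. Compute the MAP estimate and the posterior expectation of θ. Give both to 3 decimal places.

Posterior: Beta(12+2, 1+24) = Beta(14, 25).
Mode = (14−1)/(14+25−2) = 13/37 = 0.351.
Mean = 14/(14+25) = 14/39 = 0.359.
The mean is pulled above the mode by the posterior's right skew.

MAP: 0.351. Posterior mean: 0.359.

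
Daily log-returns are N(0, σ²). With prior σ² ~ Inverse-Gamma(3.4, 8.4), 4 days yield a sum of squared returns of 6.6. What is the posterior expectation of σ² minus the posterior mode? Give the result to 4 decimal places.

Posterior: Inverse-Gamma(shape = 3.4+4/2 = 5.4, scale = 8.4+6.6/2 = 11.7).
Mode = β/(α+1) = 11.7/6.4 = 1.8281.
Mean = β/(α−1) = 11.7/4.4 = 2.6591.
Difference = 2.6591 − 1.8281 = 0.8310.

0.8310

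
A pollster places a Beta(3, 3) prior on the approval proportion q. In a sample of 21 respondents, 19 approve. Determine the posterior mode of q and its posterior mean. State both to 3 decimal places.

MAP = 0.840, posterior mean = 0.815

Posterior: Beta(3+19, 3+2) = Beta(22, 5).
Mode = (22−1)/(22+5−2) = 21/25 = 0.840.
Mean = 22/(22+5) = 22/27 = 0.815.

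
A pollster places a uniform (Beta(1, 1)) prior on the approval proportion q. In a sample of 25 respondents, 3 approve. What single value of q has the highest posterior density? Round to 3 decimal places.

0.120

Posterior: Beta(1+3, 1+22) = Beta(4, 23).
Mode = (4−1)/(4+23−2) = 3/25 = 0.120.
With a flat prior the MAP equals the MLE, 3/25.
Mean = 4/(4+23) = 4/27 = 0.148.
This is the posterior mode — the MAP estimate.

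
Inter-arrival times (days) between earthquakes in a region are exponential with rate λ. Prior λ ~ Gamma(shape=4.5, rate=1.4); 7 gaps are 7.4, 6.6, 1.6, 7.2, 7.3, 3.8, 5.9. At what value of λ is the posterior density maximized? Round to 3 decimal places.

Σ times = 39.8. Posterior: Gamma(shape = 4.5+7 = 11.5, rate = 1.4+39.8 = 41.2).
Mode = (α−1)/β = 10.5/41.2 = 0.255.
Mean = α/β = 11.5/41.2 = 0.279.
This is the posterior mode — the MAP estimate.

0.255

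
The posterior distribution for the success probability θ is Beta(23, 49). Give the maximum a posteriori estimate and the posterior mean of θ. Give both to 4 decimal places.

Mode = (23−1)/(23+49−2) = 22/70 = 0.3143.
Mean = 23/(23+49) = 23/72 = 0.3194.
The mean is pulled above the mode by the posterior's right skew.

MAP: 0.3143. Posterior mean: 0.3194.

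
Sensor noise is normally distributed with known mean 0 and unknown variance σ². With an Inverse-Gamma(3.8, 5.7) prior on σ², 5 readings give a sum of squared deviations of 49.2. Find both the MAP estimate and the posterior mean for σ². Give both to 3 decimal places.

Posterior: Inverse-Gamma(shape = 3.8+5/2 = 6.3, scale = 5.7+49.2/2 = 30.3).
Mode = β/(α+1) = 30.3/7.3 = 4.151.
Mean = β/(α−1) = 30.3/5.3 = 5.717.
The posterior is right-skewed, so the mean exceeds the mode.

MAP estimate = 4.151, posterior mean = 5.717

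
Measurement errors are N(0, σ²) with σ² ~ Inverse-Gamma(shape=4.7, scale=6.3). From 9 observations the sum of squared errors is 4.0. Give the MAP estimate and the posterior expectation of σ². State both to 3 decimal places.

MAP: 0.814. Posterior mean: 1.012.

Posterior: Inverse-Gamma(shape = 4.7+9/2 = 9.2, scale = 6.3+4.0/2 = 8.3).
Mode = β/(α+1) = 8.3/10.2 = 0.814.
Mean = β/(α−1) = 8.3/8.2 = 1.012.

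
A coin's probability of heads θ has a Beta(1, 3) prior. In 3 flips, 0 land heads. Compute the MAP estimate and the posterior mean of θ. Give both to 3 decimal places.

Posterior: Beta(1+0, 3+3) = Beta(1, 6).
Since α = 1 ≤ 1 and β > 1, the Beta density is monotone decreasing on [0,1]; the mode is at 0.
Mean = 1/(1+6) = 0.143.
Right-skewed posterior ⇒ mode < mean.

θ_MAP = 0.000, E[θ|data] = 0.143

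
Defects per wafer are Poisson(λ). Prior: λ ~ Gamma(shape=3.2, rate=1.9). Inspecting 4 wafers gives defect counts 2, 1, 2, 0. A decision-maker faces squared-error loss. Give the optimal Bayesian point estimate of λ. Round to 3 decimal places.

1.390

Σ counts = 5. Posterior: Gamma(shape = 3.2+5 = 8.2, rate = 1.9+4 = 5.9).
Mode = (α−1)/β = 7.2/5.9 = 1.220.
Mean = α/β = 8.2/5.9 = 1.390.
Squared-error loss ⇒ the optimal estimator is the posterior mean.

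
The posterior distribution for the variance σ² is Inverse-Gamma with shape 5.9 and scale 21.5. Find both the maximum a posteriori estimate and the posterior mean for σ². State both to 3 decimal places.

maximum a posteriori estimate = 3.116, posterior mean = 4.388

Mode = β/(α+1) = 21.5/6.9 = 3.116.
Mean = β/(α−1) = 21.5/4.9 = 4.388.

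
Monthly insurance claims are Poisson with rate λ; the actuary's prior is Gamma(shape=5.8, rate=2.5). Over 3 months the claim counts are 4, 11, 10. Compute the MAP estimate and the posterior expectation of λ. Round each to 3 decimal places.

Σ counts = 25. Posterior: Gamma(shape = 5.8+25 = 30.8, rate = 2.5+3 = 5.5).
Mode = (α−1)/β = 29.8/5.5 = 5.418.
Mean = α/β = 30.8/5.5 = 5.600.

MAP = 5.418, posterior mean = 5.600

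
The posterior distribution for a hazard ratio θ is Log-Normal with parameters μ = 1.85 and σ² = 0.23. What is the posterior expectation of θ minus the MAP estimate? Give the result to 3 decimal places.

Mode = exp(μ − σ²) = exp(1.62) = 5.053.
Mean = exp(μ + σ²/2) = exp(1.965) = 7.135.
Difference = 7.135 − 5.053 = 2.082.
The mean is pulled above the mode by the posterior's right skew.

2.082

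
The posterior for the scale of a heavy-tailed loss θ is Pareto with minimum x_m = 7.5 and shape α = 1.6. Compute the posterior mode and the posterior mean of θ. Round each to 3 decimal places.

MAP: 7.500. Posterior mean: 20.000.

The Pareto density is strictly decreasing on [x_m, ∞), so the mode is x_m = 7.500.
Mean = α·x_m/(α−1) = 1.6·7.5/0.6 = 20.000.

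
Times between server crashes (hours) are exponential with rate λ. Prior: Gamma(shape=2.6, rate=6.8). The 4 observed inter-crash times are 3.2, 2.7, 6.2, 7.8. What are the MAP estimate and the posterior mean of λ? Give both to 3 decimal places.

Σ times = 19.9. Posterior: Gamma(shape = 2.6+4 = 6.6, rate = 6.8+19.9 = 26.7).
Mode = (α−1)/β = 5.6/26.7 = 0.210.
Mean = α/β = 6.6/26.7 = 0.247.

MAP estimate = 0.210, posterior mean = 0.247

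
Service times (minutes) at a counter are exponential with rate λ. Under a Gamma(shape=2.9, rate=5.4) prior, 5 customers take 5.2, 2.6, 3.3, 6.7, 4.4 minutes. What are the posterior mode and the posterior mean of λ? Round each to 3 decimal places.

MAP = 0.250, posterior mean = 0.286

Σ times = 22.2. Posterior: Gamma(shape = 2.9+5 = 7.9, rate = 5.4+22.2 = 27.6).
Mode = (α−1)/β = 6.9/27.6 = 0.250.
Mean = α/β = 7.9/27.6 = 0.286.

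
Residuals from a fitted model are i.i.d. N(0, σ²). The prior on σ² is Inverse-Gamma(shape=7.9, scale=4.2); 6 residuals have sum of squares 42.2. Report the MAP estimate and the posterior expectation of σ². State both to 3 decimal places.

MAP estimate = 2.126, posterior expectation = 2.556

Posterior: Inverse-Gamma(shape = 7.9+6/2 = 10.9, scale = 4.2+42.2/2 = 25.3).
Mode = β/(α+1) = 25.3/11.9 = 2.126.
Mean = β/(α−1) = 25.3/9.9 = 2.556.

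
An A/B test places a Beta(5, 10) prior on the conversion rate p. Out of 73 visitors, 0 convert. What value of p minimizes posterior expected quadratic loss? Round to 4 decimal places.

Posterior: Beta(5+0, 10+73) = Beta(5, 83).
Mode = (5−1)/(5+83−2) = 4/86 = 0.0465.
Mean = 5/(5+83) = 5/88 = 0.0568.
Quadratic loss ⇒ the optimal estimator is the posterior mean.

0.0568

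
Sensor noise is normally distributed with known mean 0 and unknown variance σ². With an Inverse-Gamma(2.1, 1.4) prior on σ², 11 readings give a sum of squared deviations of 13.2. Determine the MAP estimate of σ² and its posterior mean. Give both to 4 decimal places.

Posterior: Inverse-Gamma(shape = 2.1+11/2 = 7.6, scale = 1.4+13.2/2 = 8.0).
Mode = β/(α+1) = 8.0/8.6 = 0.9302.
Mean = β/(α−1) = 8.0/6.6 = 1.2121.
Right-skewed posterior ⇒ mode < mean.

σ²_MAP = 0.9302, E[σ²|data] = 1.2121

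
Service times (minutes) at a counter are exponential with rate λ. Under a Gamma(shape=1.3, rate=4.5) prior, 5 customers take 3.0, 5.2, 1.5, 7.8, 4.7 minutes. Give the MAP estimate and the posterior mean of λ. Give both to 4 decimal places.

MAP = 0.1985, posterior mean = 0.2360

Σ times = 22.2. Posterior: Gamma(shape = 1.3+5 = 6.3, rate = 4.5+22.2 = 26.7).
Mode = (α−1)/β = 5.3/26.7 = 0.1985.
Mean = α/β = 6.3/26.7 = 0.2360.
The mean is pulled above the mode by the posterior's right skew.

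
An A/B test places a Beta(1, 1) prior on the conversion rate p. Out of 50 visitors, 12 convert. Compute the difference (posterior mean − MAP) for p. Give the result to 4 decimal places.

Posterior: Beta(1+12, 1+38) = Beta(13, 39).
Mode = (13−1)/(13+39−2) = 12/50 = 0.2400.
With a flat prior the MAP equals the MLE, 12/50.
Mean = 13/(13+39) = 13/52 = 0.2500.
Difference = 0.2500 − 0.2400 = 0.0100.

0.0100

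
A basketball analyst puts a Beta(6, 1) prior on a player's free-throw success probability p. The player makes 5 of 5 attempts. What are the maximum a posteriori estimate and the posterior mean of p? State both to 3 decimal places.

Posterior: Beta(6+5, 1+0) = Beta(11, 1).
Since β = 1 ≤ 1 and α > 1, the Beta density is monotone increasing on [0,1]; the mode is at 1.
Mean = 11/(11+1) = 0.917.

MAP = 1.000; posterior mean = 0.917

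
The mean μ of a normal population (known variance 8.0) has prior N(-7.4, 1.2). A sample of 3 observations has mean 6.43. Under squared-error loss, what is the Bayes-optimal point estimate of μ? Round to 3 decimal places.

Posterior for μ is Normal. Precision-weighted mean: (1/1.2·-7.4 + 3/8.0·6.43) / (1/1.2 + 3/8.0) = -3.108.
A Normal posterior is symmetric, so mode = mean.
Squared-error loss ⇒ the optimal estimator is the posterior mean.

-3.108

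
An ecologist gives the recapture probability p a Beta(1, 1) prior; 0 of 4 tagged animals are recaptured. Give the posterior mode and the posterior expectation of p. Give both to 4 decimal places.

MAP: 0.0000. Posterior mean: 0.1667.

Posterior: Beta(1+0, 1+4) = Beta(1, 5).
Since α = 1 ≤ 1 and β > 1, the Beta density is monotone decreasing on [0,1]; the mode is at 0.
Mean = 1/(1+5) = 0.1667.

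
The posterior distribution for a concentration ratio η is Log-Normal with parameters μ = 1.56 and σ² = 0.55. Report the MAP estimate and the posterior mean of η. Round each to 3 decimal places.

Mode = exp(μ − σ²) = exp(1.01) = 2.746.
Mean = exp(μ + σ²/2) = exp(1.835) = 6.265.
Right-skewed posterior ⇒ mode < mean.

η_MAP = 2.746, E[η|data] = 6.265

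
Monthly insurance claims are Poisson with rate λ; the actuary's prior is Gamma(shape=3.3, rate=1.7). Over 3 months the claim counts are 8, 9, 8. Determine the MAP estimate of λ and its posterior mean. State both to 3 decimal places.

MAP = 5.809, posterior mean = 6.021

Σ counts = 25. Posterior: Gamma(shape = 3.3+25 = 28.3, rate = 1.7+3 = 4.7).
Mode = (α−1)/β = 27.3/4.7 = 5.809.
Mean = α/β = 28.3/4.7 = 6.021.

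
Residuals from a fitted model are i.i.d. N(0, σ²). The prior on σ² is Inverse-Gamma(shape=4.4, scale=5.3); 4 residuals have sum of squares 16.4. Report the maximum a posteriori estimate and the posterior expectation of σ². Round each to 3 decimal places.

Posterior: Inverse-Gamma(shape = 4.4+4/2 = 6.4, scale = 5.3+16.4/2 = 13.5).
Mode = β/(α+1) = 13.5/7.4 = 1.824.
Mean = β/(α−1) = 13.5/5.4 = 2.500.

σ²_MAP = 1.824, E[σ²|data] = 2.500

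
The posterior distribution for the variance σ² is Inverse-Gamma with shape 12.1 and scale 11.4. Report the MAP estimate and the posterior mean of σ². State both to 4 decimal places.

Mode = β/(α+1) = 11.4/13.1 = 0.8702.
Mean = β/(α−1) = 11.4/11.1 = 1.0270.
The mean is pulled above the mode by the posterior's right skew.

MAP = 0.8702; posterior mean = 1.0270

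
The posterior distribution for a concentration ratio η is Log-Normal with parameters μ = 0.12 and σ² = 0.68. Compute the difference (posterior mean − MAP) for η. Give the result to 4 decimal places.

1.0129

Mode = exp(μ − σ²) = exp(-0.56) = 0.5712.
Mean = exp(μ + σ²/2) = exp(0.460) = 1.5841.
Difference = 1.5841 − 0.5712 = 1.0129.
Mean > mode: the posterior has a right tail.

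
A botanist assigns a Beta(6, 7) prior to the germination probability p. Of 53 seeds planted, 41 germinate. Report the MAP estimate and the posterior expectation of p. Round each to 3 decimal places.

p_MAP = 0.719, E[p|data] = 0.712

Posterior: Beta(6+41, 7+12) = Beta(47, 19).
Mode = (47−1)/(47+19−2) = 46/64 = 0.719.
Mean = 47/(47+19) = 47/66 = 0.712.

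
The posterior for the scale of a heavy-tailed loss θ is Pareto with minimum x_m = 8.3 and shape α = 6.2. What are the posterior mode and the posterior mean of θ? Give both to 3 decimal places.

The Pareto density is strictly decreasing on [x_m, ∞), so the mode is x_m = 8.300.
Mean = α·x_m/(α−1) = 6.2·8.3/5.2 = 9.896.

MAP = 8.300; posterior mean = 9.896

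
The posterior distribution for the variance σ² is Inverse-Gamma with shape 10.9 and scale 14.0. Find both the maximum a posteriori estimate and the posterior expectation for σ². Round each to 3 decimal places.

MAP = 1.176, posterior mean = 1.414

Mode = β/(α+1) = 14.0/11.9 = 1.176.
Mean = β/(α−1) = 14.0/9.9 = 1.414.
The posterior is right-skewed, so the mean exceeds the mode.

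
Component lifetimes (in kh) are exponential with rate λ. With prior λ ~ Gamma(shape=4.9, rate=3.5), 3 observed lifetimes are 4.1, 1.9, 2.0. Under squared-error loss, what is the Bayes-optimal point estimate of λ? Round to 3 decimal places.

Σ times = 8.0. Posterior: Gamma(shape = 4.9+3 = 7.9, rate = 3.5+8.0 = 11.5).
Mode = (α−1)/β = 6.9/11.5 = 0.600.
Mean = α/β = 7.9/11.5 = 0.687.
Squared-error loss ⇒ the optimal estimator is the posterior mean.

0.687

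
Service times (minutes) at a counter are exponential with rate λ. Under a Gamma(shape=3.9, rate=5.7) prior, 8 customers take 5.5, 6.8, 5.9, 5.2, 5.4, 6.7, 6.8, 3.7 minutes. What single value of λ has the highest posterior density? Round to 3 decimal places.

Σ times = 46.0. Posterior: Gamma(shape = 3.9+8 = 11.9, rate = 5.7+46.0 = 51.7).
Mode = (α−1)/β = 10.9/51.7 = 0.211.
Mean = α/β = 11.9/51.7 = 0.230.
This is the posterior mode — the MAP estimate.

0.211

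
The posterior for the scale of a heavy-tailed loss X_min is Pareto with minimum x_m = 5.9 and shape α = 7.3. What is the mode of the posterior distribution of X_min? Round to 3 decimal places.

The Pareto density is strictly decreasing on [x_m, ∞), so the mode is x_m = 5.900.
Mean = α·x_m/(α−1) = 7.3·5.9/6.3 = 6.837.
This is the posterior mode — the MAP estimate.

5.900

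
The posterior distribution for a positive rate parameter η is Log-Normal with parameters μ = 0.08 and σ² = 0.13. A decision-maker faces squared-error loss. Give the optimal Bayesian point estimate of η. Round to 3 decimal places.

Mode = exp(μ − σ²) = exp(-0.05) = 0.951.
Mean = exp(μ + σ²/2) = exp(0.145) = 1.156.
Squared-error loss ⇒ the optimal estimator is the posterior mean.

1.156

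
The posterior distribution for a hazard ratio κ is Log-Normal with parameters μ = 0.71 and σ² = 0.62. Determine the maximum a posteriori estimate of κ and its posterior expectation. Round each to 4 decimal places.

maximum a posteriori estimate = 1.0942, posterior expectation = 2.7732

Mode = exp(μ − σ²) = exp(0.09) = 1.0942.
Mean = exp(μ + σ²/2) = exp(1.020) = 2.7732.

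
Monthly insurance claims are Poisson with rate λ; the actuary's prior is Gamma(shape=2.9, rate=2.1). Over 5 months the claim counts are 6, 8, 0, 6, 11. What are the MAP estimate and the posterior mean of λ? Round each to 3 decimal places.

MAP = 4.634; posterior mean = 4.775

Σ counts = 31. Posterior: Gamma(shape = 2.9+31 = 33.9, rate = 2.1+5 = 7.1).
Mode = (α−1)/β = 32.9/7.1 = 4.634.
Mean = α/β = 33.9/7.1 = 4.775.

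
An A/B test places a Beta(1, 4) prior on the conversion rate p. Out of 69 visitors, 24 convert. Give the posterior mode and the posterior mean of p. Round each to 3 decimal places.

MAP = 0.333; posterior mean = 0.338

Posterior: Beta(1+24, 4+45) = Beta(25, 49).
Mode = (25−1)/(25+49−2) = 24/72 = 0.333.
Mean = 25/(25+49) = 25/74 = 0.338.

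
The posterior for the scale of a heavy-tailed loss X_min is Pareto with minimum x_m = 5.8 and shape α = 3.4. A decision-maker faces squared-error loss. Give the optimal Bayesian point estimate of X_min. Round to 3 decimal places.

The Pareto density is strictly decreasing on [x_m, ∞), so the mode is x_m = 5.800.
Mean = α·x_m/(α−1) = 3.4·5.8/2.4 = 8.217.
Squared-error loss ⇒ the optimal estimator is the posterior mean.

8.217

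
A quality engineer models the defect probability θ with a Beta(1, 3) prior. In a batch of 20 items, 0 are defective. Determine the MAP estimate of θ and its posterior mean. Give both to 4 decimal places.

θ_MAP = 0.0000, E[θ|data] = 0.0417

Posterior: Beta(1+0, 3+20) = Beta(1, 23).
Since α = 1 ≤ 1 and β > 1, the Beta density is monotone decreasing on [0,1]; the mode is at 0.
Mean = 1/(1+23) = 0.0417.
Mean > mode: the posterior has a right tail.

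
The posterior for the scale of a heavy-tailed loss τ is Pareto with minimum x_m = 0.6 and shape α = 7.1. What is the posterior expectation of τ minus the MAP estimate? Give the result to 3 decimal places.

0.098

The Pareto density is strictly decreasing on [x_m, ∞), so the mode is x_m = 0.600.
Mean = α·x_m/(α−1) = 7.1·0.6/6.1 = 0.698.
Difference = 0.698 − 0.600 = 0.098.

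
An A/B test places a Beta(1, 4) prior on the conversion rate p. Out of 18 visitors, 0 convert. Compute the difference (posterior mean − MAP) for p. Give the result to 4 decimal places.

Posterior: Beta(1+0, 4+18) = Beta(1, 22).
Since α = 1 ≤ 1 and β > 1, the Beta density is monotone decreasing on [0,1]; the mode is at 0.
Mean = 1/(1+22) = 0.0435.
Difference = 0.0435 − 0.0000 = 0.0435.

0.0435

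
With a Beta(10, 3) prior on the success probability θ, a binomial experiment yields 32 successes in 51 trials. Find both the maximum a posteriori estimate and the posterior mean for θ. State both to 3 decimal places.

MAP = 0.661; posterior mean = 0.656

Posterior: Beta(10+32, 3+19) = Beta(42, 22).
Mode = (42−1)/(42+22−2) = 41/62 = 0.661.
Mean = 42/(42+22) = 42/64 = 0.656.
The mean is pulled below the mode by the posterior's left skew.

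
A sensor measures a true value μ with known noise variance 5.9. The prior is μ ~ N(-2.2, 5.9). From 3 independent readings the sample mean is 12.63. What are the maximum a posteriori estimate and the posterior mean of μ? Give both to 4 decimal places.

Posterior for μ is Normal. Precision-weighted mean: (1/5.9·-2.2 + 3/5.9·12.63) / (1/5.9 + 3/5.9) = 8.9225.
A Normal posterior is symmetric, so mode = mean.

MAP = 8.9225; posterior mean = 8.9225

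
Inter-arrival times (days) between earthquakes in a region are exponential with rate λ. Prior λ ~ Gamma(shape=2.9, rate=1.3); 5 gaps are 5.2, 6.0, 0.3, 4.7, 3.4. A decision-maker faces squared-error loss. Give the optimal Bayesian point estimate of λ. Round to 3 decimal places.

Σ times = 19.6. Posterior: Gamma(shape = 2.9+5 = 7.9, rate = 1.3+19.6 = 20.9).
Mode = (α−1)/β = 6.9/20.9 = 0.330.
Mean = α/β = 7.9/20.9 = 0.378.
Squared-error loss ⇒ the optimal estimator is the posterior mean.

0.378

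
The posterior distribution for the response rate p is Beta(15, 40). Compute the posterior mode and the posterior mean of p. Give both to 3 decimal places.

Mode = (15−1)/(15+40−2) = 14/53 = 0.264.
Mean = 15/(15+40) = 15/55 = 0.273.
The mean is pulled above the mode by the posterior's right skew.

p_MAP = 0.264, E[p|data] = 0.273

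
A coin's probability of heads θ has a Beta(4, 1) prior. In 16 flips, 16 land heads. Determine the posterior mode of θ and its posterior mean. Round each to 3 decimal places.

Posterior: Beta(4+16, 1+0) = Beta(20, 1).
Since β = 1 ≤ 1 and α > 1, the Beta density is monotone increasing on [0,1]; the mode is at 1.
Mean = 20/(20+1) = 0.952.
Left-skewed posterior ⇒ mean < mode.

posterior mode = 1.000, posterior mean = 0.952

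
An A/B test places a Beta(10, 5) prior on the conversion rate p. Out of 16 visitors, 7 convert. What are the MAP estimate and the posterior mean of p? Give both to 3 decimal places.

p_MAP = 0.552, E[p|data] = 0.548

Posterior: Beta(10+7, 5+9) = Beta(17, 14).
Mode = (17−1)/(17+14−2) = 16/29 = 0.552.
Mean = 17/(17+14) = 17/31 = 0.548.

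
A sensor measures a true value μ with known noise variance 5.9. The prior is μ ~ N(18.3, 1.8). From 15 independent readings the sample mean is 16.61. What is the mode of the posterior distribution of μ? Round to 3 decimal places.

Posterior for μ is Normal. Precision-weighted mean: (1/1.8·18.3 + 15/5.9·16.61) / (1/1.8 + 15/5.9) = 16.913.
A Normal posterior is symmetric, so mode = mean.
This is the posterior mode — the MAP estimate.

16.913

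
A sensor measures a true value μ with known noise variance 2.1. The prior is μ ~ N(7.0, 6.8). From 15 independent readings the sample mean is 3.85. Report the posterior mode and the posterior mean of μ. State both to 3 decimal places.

Posterior for μ is Normal. Precision-weighted mean: (1/6.8·7.0 + 15/2.1·3.85) / (1/6.8 + 15/2.1) = 3.914.
A Normal posterior is symmetric, so mode = mean.

posterior mode = 3.914, posterior mean = 3.914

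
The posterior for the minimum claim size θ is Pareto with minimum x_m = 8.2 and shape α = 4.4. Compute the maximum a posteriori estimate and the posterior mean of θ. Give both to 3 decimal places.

The Pareto density is strictly decreasing on [x_m, ∞), so the mode is x_m = 8.200.
Mean = α·x_m/(α−1) = 4.4·8.2/3.4 = 10.612.

MAP = 8.200; posterior mean = 10.612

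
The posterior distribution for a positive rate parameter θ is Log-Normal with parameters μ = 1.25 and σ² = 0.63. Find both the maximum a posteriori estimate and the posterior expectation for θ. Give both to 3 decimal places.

Mode = exp(μ − σ²) = exp(0.62) = 1.859.
Mean = exp(μ + σ²/2) = exp(1.565) = 4.783.
The mean is pulled above the mode by the posterior's right skew.

MAP = 1.859, posterior mean = 4.783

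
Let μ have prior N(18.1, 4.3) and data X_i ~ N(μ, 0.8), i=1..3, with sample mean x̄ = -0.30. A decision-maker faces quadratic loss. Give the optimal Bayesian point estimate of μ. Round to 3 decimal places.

0.774

Posterior for μ is Normal. Precision-weighted mean: (1/4.3·18.1 + 3/0.8·-0.30) / (1/4.3 + 3/0.8) = 0.774.
A Normal posterior is symmetric, so mode = mean.
Quadratic loss ⇒ the optimal estimator is the posterior mean.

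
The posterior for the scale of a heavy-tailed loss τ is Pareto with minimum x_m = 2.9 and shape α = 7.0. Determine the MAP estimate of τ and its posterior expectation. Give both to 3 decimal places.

τ_MAP = 2.900, E[τ|data] = 3.383

The Pareto density is strictly decreasing on [x_m, ∞), so the mode is x_m = 2.900.
Mean = α·x_m/(α−1) = 7.0·2.9/6.0 = 3.383.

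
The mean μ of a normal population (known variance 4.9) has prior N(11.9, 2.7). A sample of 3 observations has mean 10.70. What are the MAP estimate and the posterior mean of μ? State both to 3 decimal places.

MAP = 11.152; posterior mean = 11.152

Posterior for μ is Normal. Precision-weighted mean: (1/2.7·11.9 + 3/4.9·10.70) / (1/2.7 + 3/4.9) = 11.152.
A Normal posterior is symmetric, so mode = mean.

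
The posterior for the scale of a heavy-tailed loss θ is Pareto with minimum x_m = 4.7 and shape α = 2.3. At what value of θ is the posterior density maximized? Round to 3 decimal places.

The Pareto density is strictly decreasing on [x_m, ∞), so the mode is x_m = 4.700.
Mean = α·x_m/(α−1) = 2.3·4.7/1.3 = 8.315.
This is the posterior mode — the MAP estimate.

4.700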